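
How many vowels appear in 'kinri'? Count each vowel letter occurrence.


Scanning each character of 'kinri':
  Position 1: 'k' -> consonant (running count: 0)
  Position 2: 'i' -> vowel (running count: 1)
  Position 3: 'n' -> consonant (running count: 1)
  Position 4: 'r' -> consonant (running count: 1)
  Position 5: 'i' -> vowel (running count: 2)
Total vowels: 2

2


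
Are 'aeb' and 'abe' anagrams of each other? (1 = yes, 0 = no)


Sort characters of 'aeb': 'abe'
Sort characters of 'abe': 'abe'
Sorted forms match -> they ARE anagrams
Result: 1

1


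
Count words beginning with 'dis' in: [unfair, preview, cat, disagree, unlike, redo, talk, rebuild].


Checking each word for prefix 'dis':
  'unfair' -> no (count: 0)
  'preview' -> no (count: 0)
  'cat' -> no (count: 0)
  'disagree' -> YES, starts with 'dis' (count: 1)
  'unlike' -> no (count: 1)
  'redo' -> no (count: 1)
  'talk' -> no (count: 1)
  'rebuild' -> no (count: 1)
Total with prefix 'dis': 1

1


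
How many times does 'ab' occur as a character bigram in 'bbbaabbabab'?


Scanning 'bbbaabbabab' for bigram 'ab':
  Position 0: 'bb' -> no
  Position 1: 'bb' -> no
  Position 2: 'ba' -> no
  Position 3: 'aa' -> no
  Position 4: 'ab' -> MATCH
  Position 5: 'bb' -> no
  Position 6: 'ba' -> no
  Position 7: 'ab' -> MATCH
  Position 8: 'ba' -> no
  Position 9: 'ab' -> MATCH
Total matches: 3

3


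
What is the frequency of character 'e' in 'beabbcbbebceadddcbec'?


Scanning 'beabbcbbebceadddcbec' for 'e':
  Position 1: 'e' -> MATCH (count: 1)
  Position 8: 'e' -> MATCH (count: 2)
  Position 11: 'e' -> MATCH (count: 3)
  Position 18: 'e' -> MATCH (count: 4)
Total occurrences of 'e': 4

4


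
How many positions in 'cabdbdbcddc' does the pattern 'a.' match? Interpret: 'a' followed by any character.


Pattern: a. means 'a' followed by any character.
Scanning 'cabdbdbcddc' position-by-position:
  Pos 0: window 'ca' -> no
  Pos 1: window 'ab' -> MATCH
  Pos 2: window 'bd' -> no
  Pos 3: window 'db' -> no
  Pos 4: window 'bd' -> no
  Pos 5: window 'db' -> no
  Pos 6: window 'bc' -> no
  Pos 7: window 'cd' -> no
  Pos 8: window 'dd' -> no
  Pos 9: window 'dc' -> no
  Pos 10: window 'c' -> no
Total matches: 1

1


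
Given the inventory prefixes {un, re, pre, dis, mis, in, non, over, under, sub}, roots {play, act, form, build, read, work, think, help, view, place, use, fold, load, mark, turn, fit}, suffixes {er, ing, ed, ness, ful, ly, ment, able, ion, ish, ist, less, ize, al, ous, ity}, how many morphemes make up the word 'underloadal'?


Segmenting 'underloadal' against the inventory:
  'under' -> prefix (morpheme 1)
  'load' -> root (morpheme 2)
  'al' -> suffix (morpheme 3)
Total morphemes: 3

3


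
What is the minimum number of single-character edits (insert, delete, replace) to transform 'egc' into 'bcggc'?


Building DP table for s1='egc' (len 3) and s2='bcggc' (len 5):
       b  c  g  g  c
    0  1  2  3  4  5
  e 1  1  2  3  4  5
  g 2  2  2  2  3  4
  c 3  3  2  3  3  3
Edit distance = dp[3][5] = 3

3


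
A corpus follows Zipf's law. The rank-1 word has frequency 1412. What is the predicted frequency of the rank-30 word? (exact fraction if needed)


Zipf's law: freq(rank) = f1 / rank
f1 = 1412, rank = 30
freq = 1412 / 30
GCD(1412, 30) = 2
Simplified: 706/15

706/15


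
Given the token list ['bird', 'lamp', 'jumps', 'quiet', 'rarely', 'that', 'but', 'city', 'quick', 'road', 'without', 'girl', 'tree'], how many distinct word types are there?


Listing all tokens and tracking unique types:
  Token 1: 'bird' -> NEW (unique so far: 1)
  Token 2: 'lamp' -> NEW (unique so far: 2)
  Token 3: 'jumps' -> NEW (unique so far: 3)
  Token 4: 'quiet' -> NEW (unique so far: 4)
  Token 5: 'rarely' -> NEW (unique so far: 5)
  Token 6: 'that' -> NEW (unique so far: 6)
  Token 7: 'but' -> NEW (unique so far: 7)
  Token 8: 'city' -> NEW (unique so far: 8)
  Token 9: 'quick' -> NEW (unique so far: 9)
  Token 10: 'road' -> NEW (unique so far: 10)
  Token 11: 'without' -> NEW (unique so far: 11)
  Token 12: 'girl' -> NEW (unique so far: 12)
  Token 13: 'tree' -> NEW (unique so far: 13)
Unique types: ('bird', 'but', 'city', 'girl', 'jumps', 'lamp', 'quick', 'quiet', 'rarely', 'road', 'that', 'tree', 'without')
Vocabulary size: 13

13


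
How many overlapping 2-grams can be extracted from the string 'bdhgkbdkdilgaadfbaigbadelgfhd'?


String 'bdhgkbdkdilgaadfbaigbadelgfhd' has length L = 29.
Number of overlapping n-grams = L - n + 1
Substituting: 29 - 2 + 1 = 28

28


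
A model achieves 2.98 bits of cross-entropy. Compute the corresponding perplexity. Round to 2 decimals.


Perplexity formula: PP = 2^H
H = 2.98
PP = 2^2.98
Decompose: 2^2.98 = 2^2 * 2^0.98
2^2 = 4, 2^0.98 ~ 1.9724654
PP ~ 4 * 1.9724654 = 7.8898616
Rounded to 2 decimals: 7.89

7.89


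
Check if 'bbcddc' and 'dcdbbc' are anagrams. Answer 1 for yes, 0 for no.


Sort characters of 'bbcddc': 'bbccdd'
Sort characters of 'dcdbbc': 'bbccdd'
Sorted forms match -> they ARE anagrams
Result: 1

1


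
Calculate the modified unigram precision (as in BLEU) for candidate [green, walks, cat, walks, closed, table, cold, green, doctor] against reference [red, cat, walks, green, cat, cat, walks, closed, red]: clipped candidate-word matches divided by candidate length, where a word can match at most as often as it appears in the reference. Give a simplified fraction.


Reference word counts: {'cat': 3, 'closed': 1, 'green': 1, 'red': 2, 'walks': 2}
Checking each candidate word (with clipping):
  'green' -> in reference (ref count 1, used 1/1) -> match (matches: 1)
  'walks' -> in reference (ref count 2, used 1/2) -> match (matches: 2)
  'cat' -> in reference (ref count 3, used 1/3) -> match (matches: 3)
  'walks' -> in reference (ref count 2, used 2/2) -> match (matches: 4)
  'closed' -> in reference (ref count 1, used 1/1) -> match (matches: 5)
  'table' -> not in reference -> no match (matches: 5)
  'cold' -> not in reference -> no match (matches: 5)
  'green' -> ref count 1 already used up (1/1) -> clipped, no match (matches: 5)
  'doctor' -> not in reference -> no match (matches: 5)
Clipped matches: 5, Candidate length: 9
Precision = 5/9

5/9


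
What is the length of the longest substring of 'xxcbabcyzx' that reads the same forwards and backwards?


Scanning 'xxcbabcyzx' for palindromic substrings.
Substring at positions 2-6: 'cbabc'.
Check: reverse('cbabc') = 'cbabc' -> palindrome confirmed.
Neighbouring characters ('x' / 'y') break symmetry, so it cannot extend further.
No longer palindromic substring exists; longest length = 5

5


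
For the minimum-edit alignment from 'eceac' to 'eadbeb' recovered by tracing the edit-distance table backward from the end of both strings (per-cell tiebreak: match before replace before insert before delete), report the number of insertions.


Edit distance = 5. Backtracking from cell (5, 6) with preference match > replace > insert > delete,
then listing the resulting alignment 'eceac' -> 'eadbeb' left to right:
  Step 1: keep 'e'
  Step 2: insert 'a' [insertion #1]
  Step 3: replace c->d
  Step 4: replace e->b
  Step 5: replace a->e
  Step 6: replace c->b
Total insertions: 1

1


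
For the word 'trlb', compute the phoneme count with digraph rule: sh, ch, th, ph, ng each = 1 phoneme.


Parsing 'trlb' greedily, digraphs first:
  't' -> consonant phoneme (phonemes so far: 1)
  'r' -> consonant phoneme (phonemes so far: 2)
  'l' -> consonant phoneme (phonemes so far: 3)
  'b' -> consonant phoneme (phonemes so far: 4)
Total phonemes: 4

4


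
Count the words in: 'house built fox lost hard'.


Counting words by splitting on spaces:
  Word 1: 'house'
  Word 2: 'built'
  Word 3: 'fox'
  Word 4: 'lost'
  Word 5: 'hard'
Total words: 5

5


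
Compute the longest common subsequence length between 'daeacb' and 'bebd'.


DP table for LCS of 'daeacb' and 'bebd':
       b  e  b  d
    0  0  0  0  0
  d 0  0  0  0  1
  a 0  0  0  0  1
  e 0  0  1  1  1
  a 0  0  1  1  1
  c 0  0  1  1  1
  b 0  1  1  2  2
LCS: 'eb'
LCS length = 2

2


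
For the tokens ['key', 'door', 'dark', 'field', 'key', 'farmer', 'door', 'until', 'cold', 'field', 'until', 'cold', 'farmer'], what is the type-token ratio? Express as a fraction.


Tokens: 13
Unique types: ('cold', 'dark', 'door', 'farmer', 'field', 'key', 'until') = 7
TTR = 7/13
Already in lowest terms.

7/13


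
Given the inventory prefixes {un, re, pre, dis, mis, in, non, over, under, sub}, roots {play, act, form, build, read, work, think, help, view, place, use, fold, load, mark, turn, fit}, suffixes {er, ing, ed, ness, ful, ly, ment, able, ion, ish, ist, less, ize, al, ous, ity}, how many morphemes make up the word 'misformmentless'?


Segmenting 'misformmentless' against the inventory:
  'mis' -> prefix (morpheme 1)
  'form' -> root (morpheme 2)
  'ment' -> suffix (morpheme 3)
  'less' -> suffix (morpheme 4)
Total morphemes: 4

4


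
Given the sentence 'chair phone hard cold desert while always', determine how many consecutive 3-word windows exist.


Word trigrams from [7] words:
  Trigram 1: (chair phone hard)
  Trigram 2: (phone hard cold)
  Trigram 3: (hard cold desert)
  Trigram 4: (cold desert while)
  Trigram 5: (desert while always)
Total word trigrams: 7 - 2 = 5

5


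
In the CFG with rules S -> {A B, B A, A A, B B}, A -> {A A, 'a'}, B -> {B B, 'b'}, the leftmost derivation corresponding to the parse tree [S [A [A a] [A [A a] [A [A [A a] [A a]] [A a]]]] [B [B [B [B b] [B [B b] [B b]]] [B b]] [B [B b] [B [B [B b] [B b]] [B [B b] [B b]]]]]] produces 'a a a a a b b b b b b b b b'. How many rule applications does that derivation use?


Every bracketed nonterminal node [X ...] in the tree is produced by exactly one rule application.
Reading the tree off as a leftmost derivation:
  Step 1: S  =>  A B   (applied S -> A B)
  Step 2: A B  =>  A A B   (applied A -> A A)
  Step 3: A A B  =>  a A B   (applied A -> a)
  Step 4: a A B  =>  a A A B   (applied A -> A A)
  Step 5: a A A B  =>  a a A B   (applied A -> a)
  Step 6: a a A B  =>  a a A A B   (applied A -> A A)
  Step 7: a a A A B  =>  a a A A A B   (applied A -> A A)
  Step 8: a a A A A B  =>  a a a A A B   (applied A -> a)
  Step 9: a a a A A B  =>  a a a a A B   (applied A -> a)
  Step 10: a a a a A B  =>  a a a a a B   (applied A -> a)
  Step 11: a a a a a B  =>  a a a a a B B   (applied B -> B B)
  Step 12: a a a a a B B  =>  a a a a a B B B   (applied B -> B B)
  Step 13: a a a a a B B B  =>  a a a a a B B B B   (applied B -> B B)
  Step 14: a a a a a B B B B  =>  a a a a a b B B B   (applied B -> b)
  Step 15: a a a a a b B B B  =>  a a a a a b B B B B   (applied B -> B B)
  Step 16: a a a a a b B B B B  =>  a a a a a b b B B B   (applied B -> b)
  Step 17: a a a a a b b B B B  =>  a a a a a b b b B B   (applied B -> b)
  Step 18: a a a a a b b b B B  =>  a a a a a b b b b B   (applied B -> b)
  Step 19: a a a a a b b b b B  =>  a a a a a b b b b B B   (applied B -> B B)
  Step 20: a a a a a b b b b B B  =>  a a a a a b b b b b B   (applied B -> b)
  Step 21: a a a a a b b b b b B  =>  a a a a a b b b b b B B   (applied B -> B B)
  Step 22: a a a a a b b b b b B B  =>  a a a a a b b b b b B B B   (applied B -> B B)
  Step 23: a a a a a b b b b b B B B  =>  a a a a a b b b b b b B B   (applied B -> b)
  Step 24: a a a a a b b b b b b B B  =>  a a a a a b b b b b b b B   (applied B -> b)
  Step 25: a a a a a b b b b b b b B  =>  a a a a a b b b b b b b B B   (applied B -> B B)
  Step 26: a a a a a b b b b b b b B B  =>  a a a a a b b b b b b b b B   (applied B -> b)
  Step 27: a a a a a b b b b b b b b B  =>  a a a a a b b b b b b b b b   (applied B -> b)
Final yield: a a a a a b b b b b b b b b
Total rewrite steps: 27

27


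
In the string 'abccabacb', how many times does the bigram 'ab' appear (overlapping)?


Scanning 'abccabacb' for bigram 'ab':
  Position 0: 'ab' -> MATCH
  Position 1: 'bc' -> no
  Position 2: 'cc' -> no
  Position 3: 'ca' -> no
  Position 4: 'ab' -> MATCH
  Position 5: 'ba' -> no
  Position 6: 'ac' -> no
  Position 7: 'cb' -> no
Total matches: 2

2


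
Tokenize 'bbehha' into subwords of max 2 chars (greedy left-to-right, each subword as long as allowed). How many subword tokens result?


'bbehha' has 6 characters.
Chunking with max size 2:
  Chunk 1: 'bb' (positions 0-1)
  Chunk 2: 'eh' (positions 2-3)
  Chunk 3: 'ha' (positions 4-5)
Total chunks: ceil(6 / 2) = 3

3


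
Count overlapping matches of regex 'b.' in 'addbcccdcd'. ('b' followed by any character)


Pattern: b. means 'b' followed by any character.
Scanning 'addbcccdcd' position-by-position:
  Pos 0: window 'ad' -> no
  Pos 1: window 'dd' -> no
  Pos 2: window 'db' -> no
  Pos 3: window 'bc' -> MATCH
  Pos 4: window 'cc' -> no
  Pos 5: window 'cc' -> no
  Pos 6: window 'cd' -> no
  Pos 7: window 'dc' -> no
  Pos 8: window 'cd' -> no
  Pos 9: window 'd' -> no
Total matches: 1

1


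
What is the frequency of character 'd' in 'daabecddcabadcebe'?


Scanning 'daabecddcabadcebe' for 'd':
  Position 0: 'd' -> MATCH (count: 1)
  Position 6: 'd' -> MATCH (count: 2)
  Position 7: 'd' -> MATCH (count: 3)
  Position 12: 'd' -> MATCH (count: 4)
Total occurrences of 'd': 4

4


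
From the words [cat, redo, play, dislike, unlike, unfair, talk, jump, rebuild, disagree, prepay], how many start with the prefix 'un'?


Checking each word for prefix 'un':
  'cat' -> no (count: 0)
  'redo' -> no (count: 0)
  'play' -> no (count: 0)
  'dislike' -> no (count: 0)
  'unlike' -> YES, starts with 'un' (count: 1)
  'unfair' -> YES, starts with 'un' (count: 2)
  'talk' -> no (count: 2)
  'jump' -> no (count: 2)
  'rebuild' -> no (count: 2)
  'disagree' -> no (count: 2)
  'prepay' -> no (count: 2)
Total with prefix 'un': 2

2


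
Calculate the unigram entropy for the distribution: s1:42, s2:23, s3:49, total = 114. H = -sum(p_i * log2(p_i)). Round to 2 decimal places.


Computing entropy H = -sum(p_i * log2(p_i)):
  s1: p = 42/114 = 0.3684, -p*log2(p) = 0.5307
  s2: p = 23/114 = 0.2018, -p*log2(p) = 0.4659
  s3: p = 49/114 = 0.4298, -p*log2(p) = 0.5236
H = sum of terms = 1.5202
Rounded to 2 decimals: 1.52

1.52


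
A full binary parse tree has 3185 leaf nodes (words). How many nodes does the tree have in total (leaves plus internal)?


Leaf nodes (terminals): 3185
Internal nodes = n - 1 = 3185 - 1 = 3184
Total = leaves + internal = 3185 + 3184 = 6369

6369


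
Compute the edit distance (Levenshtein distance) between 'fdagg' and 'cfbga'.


Building DP table for s1='fdagg' (len 5) and s2='cfbga' (len 5):
       c  f  b  g  a
    0  1  2  3  4  5
  f 1  1  1  2  3  4
  d 2  2  2  2  3  4
  a 3  3  3  3  3  3
  g 4  4  4  4  3  4
  g 5  5  5  5  4  4
Edit distance = dp[5][5] = 4

4


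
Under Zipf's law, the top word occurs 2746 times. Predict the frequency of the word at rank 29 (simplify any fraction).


Zipf's law: freq(rank) = f1 / rank
f1 = 2746, rank = 29
freq = 2746 / 29
GCD(2746, 29) = 1
Simplified: 2746/29

2746/29


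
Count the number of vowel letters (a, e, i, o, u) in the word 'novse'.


Scanning each character of 'novse':
  Position 1: 'n' -> consonant (running count: 0)
  Position 2: 'o' -> vowel (running count: 1)
  Position 3: 'v' -> consonant (running count: 1)
  Position 4: 's' -> consonant (running count: 1)
  Position 5: 'e' -> vowel (running count: 2)
Total vowels: 2

2


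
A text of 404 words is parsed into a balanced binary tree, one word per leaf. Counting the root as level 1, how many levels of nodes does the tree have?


In a balanced binary tree with n leaves the deepest leaf is ceil(log2(n)) edges below the root,
so counting node levels inclusive of root and leaves gives ceil(log2(n)) + 1 levels.
log2(404) = 8.6582
ceil(8.6582) = 9
levels = 9 + 1 = 10

10


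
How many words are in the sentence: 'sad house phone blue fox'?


Counting words by splitting on spaces:
  Word 1: 'sad'
  Word 2: 'house'
  Word 3: 'phone'
  Word 4: 'blue'
  Word 5: 'fox'
Total words: 5

5


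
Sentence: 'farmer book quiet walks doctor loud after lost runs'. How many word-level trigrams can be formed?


Word trigrams from [9] words:
  Trigram 1: (farmer book quiet)
  Trigram 2: (book quiet walks)
  Trigram 3: (quiet walks doctor)
  Trigram 4: (walks doctor loud)
  Trigram 5: (doctor loud after)
  Trigram 6: (loud after lost)
  Trigram 7: (after lost runs)
Total word trigrams: 9 - 2 = 7

7


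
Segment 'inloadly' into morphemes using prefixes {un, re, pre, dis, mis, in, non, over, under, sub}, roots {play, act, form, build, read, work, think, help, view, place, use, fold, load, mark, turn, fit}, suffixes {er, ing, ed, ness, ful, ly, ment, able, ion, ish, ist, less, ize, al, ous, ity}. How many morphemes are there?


Segmenting 'inloadly' against the inventory:
  'in' -> prefix (morpheme 1)
  'load' -> root (morpheme 2)
  'ly' -> suffix (morpheme 3)
Total morphemes: 3

3


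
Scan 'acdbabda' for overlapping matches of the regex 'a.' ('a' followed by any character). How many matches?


Pattern: a. means 'a' followed by any character.
Scanning 'acdbabda' position-by-position:
  Pos 0: window 'ac' -> MATCH
  Pos 1: window 'cd' -> no
  Pos 2: window 'db' -> no
  Pos 3: window 'ba' -> no
  Pos 4: window 'ab' -> MATCH
  Pos 5: window 'bd' -> no
  Pos 6: window 'da' -> no
  Pos 7: window 'a' -> no
Total matches: 2

2


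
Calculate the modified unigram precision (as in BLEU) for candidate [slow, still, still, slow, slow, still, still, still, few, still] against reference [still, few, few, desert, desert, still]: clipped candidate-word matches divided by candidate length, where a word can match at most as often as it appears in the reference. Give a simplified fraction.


Reference word counts: {'desert': 2, 'few': 2, 'still': 2}
Checking each candidate word (with clipping):
  'slow' -> not in reference -> no match (matches: 0)
  'still' -> in reference (ref count 2, used 1/2) -> match (matches: 1)
  'still' -> in reference (ref count 2, used 2/2) -> match (matches: 2)
  'slow' -> not in reference -> no match (matches: 2)
  'slow' -> not in reference -> no match (matches: 2)
  'still' -> ref count 2 already used up (2/2) -> clipped, no match (matches: 2)
  'still' -> ref count 2 already used up (2/2) -> clipped, no match (matches: 2)
  'still' -> ref count 2 already used up (2/2) -> clipped, no match (matches: 2)
  'few' -> in reference (ref count 2, used 1/2) -> match (matches: 3)
  'still' -> ref count 2 already used up (2/2) -> clipped, no match (matches: 3)
Clipped matches: 3, Candidate length: 10
Precision = 3/10

3/10


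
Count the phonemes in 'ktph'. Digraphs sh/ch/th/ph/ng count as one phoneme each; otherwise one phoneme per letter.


Parsing 'ktph' greedily, digraphs first:
  'k' -> consonant phoneme (phonemes so far: 1)
  't' -> consonant phoneme (phonemes so far: 2)
  'ph' -> digraph (1 consonant phoneme) (phonemes so far: 3)
Total phonemes: 3

3


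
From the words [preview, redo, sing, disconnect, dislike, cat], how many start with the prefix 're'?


Checking each word for prefix 're':
  'preview' -> no (count: 0)
  'redo' -> YES, starts with 're' (count: 1)
  'sing' -> no (count: 1)
  'disconnect' -> no (count: 1)
  'dislike' -> no (count: 1)
  'cat' -> no (count: 1)
Total with prefix 're': 1

1


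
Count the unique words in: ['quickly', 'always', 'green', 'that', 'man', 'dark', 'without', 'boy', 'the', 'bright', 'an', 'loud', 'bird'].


Listing all tokens and tracking unique types:
  Token 1: 'quickly' -> NEW (unique so far: 1)
  Token 2: 'always' -> NEW (unique so far: 2)
  Token 3: 'green' -> NEW (unique so far: 3)
  Token 4: 'that' -> NEW (unique so far: 4)
  Token 5: 'man' -> NEW (unique so far: 5)
  Token 6: 'dark' -> NEW (unique so far: 6)
  Token 7: 'without' -> NEW (unique so far: 7)
  Token 8: 'boy' -> NEW (unique so far: 8)
  Token 9: 'the' -> NEW (unique so far: 9)
  Token 10: 'bright' -> NEW (unique so far: 10)
  Token 11: 'an' -> NEW (unique so far: 11)
  Token 12: 'loud' -> NEW (unique so far: 12)
  Token 13: 'bird' -> NEW (unique so far: 13)
Unique types: ('always', 'an', 'bird', 'boy', 'bright', 'dark', 'green', 'loud', 'man', 'quickly', 'that', 'the', 'without')
Vocabulary size: 13

13


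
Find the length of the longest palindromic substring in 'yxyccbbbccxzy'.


Scanning 'yxyccbbbccxzy' for palindromic substrings.
Substring at positions 3-9: 'ccbbbcc'.
Check: reverse('ccbbbcc') = 'ccbbbcc' -> palindrome confirmed.
Neighbouring characters ('y' / 'x') break symmetry, so it cannot extend further.
No longer palindromic substring exists; longest length = 7

7


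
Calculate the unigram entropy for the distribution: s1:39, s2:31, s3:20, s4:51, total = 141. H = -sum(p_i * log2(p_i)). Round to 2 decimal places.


Computing entropy H = -sum(p_i * log2(p_i)):
  s1: p = 39/141 = 0.2766, -p*log2(p) = 0.5128
  s2: p = 31/141 = 0.2199, -p*log2(p) = 0.4805
  s3: p = 20/141 = 0.1418, -p*log2(p) = 0.3997
  s4: p = 51/141 = 0.3617, -p*log2(p) = 0.5307
H = sum of terms = 1.9237
Rounded to 2 decimals: 1.92

1.92


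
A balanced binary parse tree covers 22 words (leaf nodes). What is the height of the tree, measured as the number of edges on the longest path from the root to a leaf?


In a balanced binary tree with n leaves the deepest leaf is ceil(log2(n)) edges below the root.
log2(22) = 4.4594
ceil(4.4594) = 5
height (edges) = 5

5


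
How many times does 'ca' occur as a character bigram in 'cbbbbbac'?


Scanning 'cbbbbbac' for bigram 'ca':
  Position 0: 'cb' -> no
  Position 1: 'bb' -> no
  Position 2: 'bb' -> no
  Position 3: 'bb' -> no
  Position 4: 'bb' -> no
  Position 5: 'ba' -> no
  Position 6: 'ac' -> no
Total matches: 0

0


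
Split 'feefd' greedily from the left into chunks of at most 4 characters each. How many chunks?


'feefd' has 5 characters.
Chunking with max size 4:
  Chunk 1: 'feef' (positions 0-3)
  Chunk 2: 'd' (positions 4-4)
Total chunks: ceil(5 / 4) = 2

2


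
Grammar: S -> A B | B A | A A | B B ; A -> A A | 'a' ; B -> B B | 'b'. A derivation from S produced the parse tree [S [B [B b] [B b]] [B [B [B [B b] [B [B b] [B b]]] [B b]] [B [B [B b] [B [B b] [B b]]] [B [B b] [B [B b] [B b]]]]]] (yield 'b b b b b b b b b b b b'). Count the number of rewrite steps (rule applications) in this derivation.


Every bracketed nonterminal node [X ...] in the tree is produced by exactly one rule application.
Reading the tree off as a leftmost derivation:
  Step 1: S  =>  B B   (applied S -> B B)
  Step 2: B B  =>  B B B   (applied B -> B B)
  Step 3: B B B  =>  b B B   (applied B -> b)
  Step 4: b B B  =>  b b B   (applied B -> b)
  Step 5: b b B  =>  b b B B   (applied B -> B B)
  Step 6: b b B B  =>  b b B B B   (applied B -> B B)
  Step 7: b b B B B  =>  b b B B B B   (applied B -> B B)
  Step 8: b b B B B B  =>  b b b B B B   (applied B -> b)
  Step 9: b b b B B B  =>  b b b B B B B   (applied B -> B B)
  Step 10: b b b B B B B  =>  b b b b B B B   (applied B -> b)
  Step 11: b b b b B B B  =>  b b b b b B B   (applied B -> b)
  Step 12: b b b b b B B  =>  b b b b b b B   (applied B -> b)
  Step 13: b b b b b b B  =>  b b b b b b B B   (applied B -> B B)
  Step 14: b b b b b b B B  =>  b b b b b b B B B   (applied B -> B B)
  Step 15: b b b b b b B B B  =>  b b b b b b b B B   (applied B -> b)
  Step 16: b b b b b b b B B  =>  b b b b b b b B B B   (applied B -> B B)
  Step 17: b b b b b b b B B B  =>  b b b b b b b b B B   (applied B -> b)
  Step 18: b b b b b b b b B B  =>  b b b b b b b b b B   (applied B -> b)
  Step 19: b b b b b b b b b B  =>  b b b b b b b b b B B   (applied B -> B B)
  Step 20: b b b b b b b b b B B  =>  b b b b b b b b b b B   (applied B -> b)
  Step 21: b b b b b b b b b b B  =>  b b b b b b b b b b B B   (applied B -> B B)
  Step 22: b b b b b b b b b b B B  =>  b b b b b b b b b b b B   (applied B -> b)
  Step 23: b b b b b b b b b b b B  =>  b b b b b b b b b b b b   (applied B -> b)
Final yield: b b b b b b b b b b b b
Total rewrite steps: 23

23


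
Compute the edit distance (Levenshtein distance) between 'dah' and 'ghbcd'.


Building DP table for s1='dah' (len 3) and s2='ghbcd' (len 5):
       g  h  b  c  d
    0  1  2  3  4  5
  d 1  1  2  3  4  4
  a 2  2  2  3  4  5
  h 3  3  2  3  4  5
Edit distance = dp[3][5] = 5

5


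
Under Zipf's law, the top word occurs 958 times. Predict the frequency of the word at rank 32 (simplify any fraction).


Zipf's law: freq(rank) = f1 / rank
f1 = 958, rank = 32
freq = 958 / 32
GCD(958, 32) = 2
Simplified: 479/16

479/16


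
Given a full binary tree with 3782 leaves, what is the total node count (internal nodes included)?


Leaf nodes (terminals): 3782
Internal nodes = n - 1 = 3782 - 1 = 3781
Total = leaves + internal = 3782 + 3781 = 7563

7563


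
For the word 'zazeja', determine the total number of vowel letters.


Scanning each character of 'zazeja':
  Position 1: 'z' -> consonant (running count: 0)
  Position 2: 'a' -> vowel (running count: 1)
  Position 3: 'z' -> consonant (running count: 1)
  Position 4: 'e' -> vowel (running count: 2)
  Position 5: 'j' -> consonant (running count: 2)
  Position 6: 'a' -> vowel (running count: 3)
Total vowels: 3

3


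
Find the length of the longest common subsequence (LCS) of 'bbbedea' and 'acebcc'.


DP table for LCS of 'bbbedea' and 'acebcc':
       a  c  e  b  c  c
    0  0  0  0  0  0  0
  b 0  0  0  0  1  1  1
  b 0  0  0  0  1  1  1
  b 0  0  0  0  1  1  1
  e 0  0  0  1  1  1  1
  d 0  0  0  1  1  1  1
  e 0  0  0  1  1  1  1
  a 0  1  1  1  1  1  1
LCS: 'b'
LCS length = 1

1


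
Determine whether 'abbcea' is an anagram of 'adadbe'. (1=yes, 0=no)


Sort characters of 'abbcea': 'aabbce'
Sort characters of 'adadbe': 'aabdde'
Sorted forms differ -> they are NOT anagrams
Result: 0

0


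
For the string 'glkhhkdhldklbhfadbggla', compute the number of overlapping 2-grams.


String 'glkhhkdhldklbhfadbggla' has length L = 22.
Number of overlapping n-grams = L - n + 1
Substituting: 22 - 2 + 1 = 21

21


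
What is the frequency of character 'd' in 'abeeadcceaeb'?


Scanning 'abeeadcceaeb' for 'd':
  Position 5: 'd' -> MATCH (count: 1)
Total occurrences of 'd': 1

1


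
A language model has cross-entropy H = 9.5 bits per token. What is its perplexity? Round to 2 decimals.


Perplexity formula: PP = 2^H
H = 9.5
PP = 2^9.5
Decompose: 2^9.5 = 2^9 * 2^0.5 = 2^9 * sqrt(2)
2^9 = 512, sqrt(2) ~ 1.4142136
PP ~ 512 * 1.4142136 = 724.0773632
Rounded to 2 decimals: 724.08

724.08


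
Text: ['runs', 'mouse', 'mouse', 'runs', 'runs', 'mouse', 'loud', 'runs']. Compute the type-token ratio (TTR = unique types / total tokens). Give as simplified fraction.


Tokens: 8
Unique types: ('loud', 'mouse', 'runs') = 3
TTR = 3/8
Already in lowest terms.

3/8


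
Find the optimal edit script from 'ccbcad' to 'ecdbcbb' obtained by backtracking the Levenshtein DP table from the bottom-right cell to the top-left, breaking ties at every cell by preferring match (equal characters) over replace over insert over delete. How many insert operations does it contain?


Edit distance = 4. Backtracking from cell (6, 7) with preference match > replace > insert > delete,
then listing the resulting alignment 'ccbcad' -> 'ecdbcbb' left to right:
  Step 1: insert 'e' [insertion #1]
  Step 2: keep 'c'
  Step 3: replace c->d
  Step 4: keep 'b'
  Step 5: keep 'c'
  Step 6: replace a->b
  Step 7: replace d->b
Total insertions: 1

1


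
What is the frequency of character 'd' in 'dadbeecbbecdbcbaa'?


Scanning 'dadbeecbbecdbcbaa' for 'd':
  Position 0: 'd' -> MATCH (count: 1)
  Position 2: 'd' -> MATCH (count: 2)
  Position 11: 'd' -> MATCH (count: 3)
Total occurrences of 'd': 3

3


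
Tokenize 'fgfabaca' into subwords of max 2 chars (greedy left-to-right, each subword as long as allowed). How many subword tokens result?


'fgfabaca' has 8 characters.
Chunking with max size 2:
  Chunk 1: 'fg' (positions 0-1)
  Chunk 2: 'fa' (positions 2-3)
  Chunk 3: 'ba' (positions 4-5)
  Chunk 4: 'ca' (positions 6-7)
Total chunks: ceil(8 / 2) = 4

4


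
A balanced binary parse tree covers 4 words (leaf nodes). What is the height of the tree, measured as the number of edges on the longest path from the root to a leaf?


In a balanced binary tree with n leaves the deepest leaf is ceil(log2(n)) edges below the root.
log2(4) = 2.0000
ceil(2.0000) = 2
height (edges) = 2

2


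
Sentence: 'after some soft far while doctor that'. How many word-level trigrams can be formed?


Word trigrams from [7] words:
  Trigram 1: (after some soft)
  Trigram 2: (some soft far)
  Trigram 3: (soft far while)
  Trigram 4: (far while doctor)
  Trigram 5: (while doctor that)
Total word trigrams: 7 - 2 = 5

5


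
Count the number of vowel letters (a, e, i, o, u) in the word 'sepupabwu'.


Scanning each character of 'sepupabwu':
  Position 1: 's' -> consonant (running count: 0)
  Position 2: 'e' -> vowel (running count: 1)
  Position 3: 'p' -> consonant (running count: 1)
  Position 4: 'u' -> vowel (running count: 2)
  Position 5: 'p' -> consonant (running count: 2)
  Position 6: 'a' -> vowel (running count: 3)
  Position 7: 'b' -> consonant (running count: 3)
  Position 8: 'w' -> consonant (running count: 3)
  Position 9: 'u' -> vowel (running count: 4)
Total vowels: 4

4


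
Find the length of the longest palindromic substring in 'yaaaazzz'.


Scanning 'yaaaazzz' for palindromic substrings.
Substring at positions 1-4: 'aaaa'.
Check: reverse('aaaa') = 'aaaa' -> palindrome confirmed.
Neighbouring characters ('y' / 'z') break symmetry, so it cannot extend further.
No longer palindromic substring exists; longest length = 4

4


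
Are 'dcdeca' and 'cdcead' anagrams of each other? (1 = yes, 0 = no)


Sort characters of 'dcdeca': 'accdde'
Sort characters of 'cdcead': 'accdde'
Sorted forms match -> they ARE anagrams
Result: 1

1


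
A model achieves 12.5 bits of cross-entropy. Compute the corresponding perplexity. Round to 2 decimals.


Perplexity formula: PP = 2^H
H = 12.5
PP = 2^12.5
Decompose: 2^12.5 = 2^12 * 2^0.5 = 2^12 * sqrt(2)
2^12 = 4096, sqrt(2) ~ 1.4142136
PP ~ 4096 * 1.4142136 = 5792.6189056
Rounded to 2 decimals: 5792.62

5792.62


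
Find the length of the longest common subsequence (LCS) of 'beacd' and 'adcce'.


DP table for LCS of 'beacd' and 'adcce':
       a  d  c  c  e
    0  0  0  0  0  0
  b 0  0  0  0  0  0
  e 0  0  0  0  0  1
  a 0  1  1  1  1  1
  c 0  1  1  2  2  2
  d 0  1  2  2  2  2
LCS: 'ac'
LCS length = 2

2


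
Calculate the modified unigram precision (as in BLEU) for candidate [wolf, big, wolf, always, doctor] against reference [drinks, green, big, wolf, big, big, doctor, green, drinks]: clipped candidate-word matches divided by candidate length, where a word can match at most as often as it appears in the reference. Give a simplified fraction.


Reference word counts: {'big': 3, 'doctor': 1, 'drinks': 2, 'green': 2, 'wolf': 1}
Checking each candidate word (with clipping):
  'wolf' -> in reference (ref count 1, used 1/1) -> match (matches: 1)
  'big' -> in reference (ref count 3, used 1/3) -> match (matches: 2)
  'wolf' -> ref count 1 already used up (1/1) -> clipped, no match (matches: 2)
  'always' -> not in reference -> no match (matches: 2)
  'doctor' -> in reference (ref count 1, used 1/1) -> match (matches: 3)
Clipped matches: 3, Candidate length: 5
Precision = 3/5

3/5


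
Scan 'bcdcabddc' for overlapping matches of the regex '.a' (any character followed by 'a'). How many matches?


Pattern: .a means any character followed by 'a'.
Scanning 'bcdcabddc' position-by-position:
  Pos 0: window 'bc' -> no
  Pos 1: window 'cd' -> no
  Pos 2: window 'dc' -> no
  Pos 3: window 'ca' -> MATCH
  Pos 4: window 'ab' -> no
  Pos 5: window 'bd' -> no
  Pos 6: window 'dd' -> no
  Pos 7: window 'dc' -> no
  Pos 8: window 'c' -> no
Total matches: 1

1


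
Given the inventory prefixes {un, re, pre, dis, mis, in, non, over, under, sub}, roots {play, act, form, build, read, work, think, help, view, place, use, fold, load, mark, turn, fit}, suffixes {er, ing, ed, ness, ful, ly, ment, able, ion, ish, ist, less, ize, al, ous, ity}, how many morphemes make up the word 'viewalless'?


Segmenting 'viewalless' against the inventory:
  'view' -> root (morpheme 1)
  'al' -> suffix (morpheme 2)
  'less' -> suffix (morpheme 3)
Total morphemes: 3

3


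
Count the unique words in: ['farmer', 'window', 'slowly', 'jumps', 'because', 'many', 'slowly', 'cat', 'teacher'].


Listing all tokens and tracking unique types:
  Token 1: 'farmer' -> NEW (unique so far: 1)
  Token 2: 'window' -> NEW (unique so far: 2)
  Token 3: 'slowly' -> NEW (unique so far: 3)
  Token 4: 'jumps' -> NEW (unique so far: 4)
  Token 5: 'because' -> NEW (unique so far: 5)
  Token 6: 'many' -> NEW (unique so far: 6)
  Token 7: 'slowly' -> duplicate (unique so far: 6)
  Token 8: 'cat' -> NEW (unique so far: 7)
  Token 9: 'teacher' -> NEW (unique so far: 8)
Unique types: ('because', 'cat', 'farmer', 'jumps', 'many', 'slowly', 'teacher', 'window')
Vocabulary size: 8

8


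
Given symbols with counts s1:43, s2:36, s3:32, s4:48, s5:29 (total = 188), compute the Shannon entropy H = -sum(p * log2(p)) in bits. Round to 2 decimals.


Computing entropy H = -sum(p_i * log2(p_i)):
  s1: p = 43/188 = 0.2287, -p*log2(p) = 0.4868
  s2: p = 36/188 = 0.1915, -p*log2(p) = 0.4566
  s3: p = 32/188 = 0.1702, -p*log2(p) = 0.4348
  s4: p = 48/188 = 0.2553, -p*log2(p) = 0.5029
  s5: p = 29/188 = 0.1543, -p*log2(p) = 0.4160
H = sum of terms = 2.2971
Rounded to 2 decimals: 2.30

2.30


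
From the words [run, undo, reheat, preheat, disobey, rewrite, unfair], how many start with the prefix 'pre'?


Checking each word for prefix 'pre':
  'run' -> no (count: 0)
  'undo' -> no (count: 0)
  'reheat' -> no (count: 0)
  'preheat' -> YES, starts with 'pre' (count: 1)
  'disobey' -> no (count: 1)
  'rewrite' -> no (count: 1)
  'unfair' -> no (count: 1)
Total with prefix 'pre': 1

1


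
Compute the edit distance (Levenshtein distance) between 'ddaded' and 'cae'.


Building DP table for s1='ddaded' (len 6) and s2='cae' (len 3):
       c  a  e
    0  1  2  3
  d 1  1  2  3
  d 2  2  2  3
  a 3  3  2  3
  d 4  4  3  3
  e 5  5  4  3
  d 6  6  5  4
Edit distance = dp[6][3] = 4

4


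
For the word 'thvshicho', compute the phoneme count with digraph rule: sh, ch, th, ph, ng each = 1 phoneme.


Parsing 'thvshicho' greedily, digraphs first:
  'th' -> digraph (1 consonant phoneme) (phonemes so far: 1)
  'v' -> consonant phoneme (phonemes so far: 2)
  'sh' -> digraph (1 consonant phoneme) (phonemes so far: 3)
  'i' -> vowel phoneme (phonemes so far: 4)
  'ch' -> digraph (1 consonant phoneme) (phonemes so far: 5)
  'o' -> vowel phoneme (phonemes so far: 6)
Total phonemes: 6

6


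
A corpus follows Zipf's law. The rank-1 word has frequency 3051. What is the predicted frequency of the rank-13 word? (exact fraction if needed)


Zipf's law: freq(rank) = f1 / rank
f1 = 3051, rank = 13
freq = 3051 / 13
GCD(3051, 13) = 1
Simplified: 3051/13

3051/13


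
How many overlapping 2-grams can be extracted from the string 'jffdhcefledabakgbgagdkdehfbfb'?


String 'jffdhcefledabakgbgagdkdehfbfb' has length L = 29.
Number of overlapping n-grams = L - n + 1
Substituting: 29 - 2 + 1 = 28

28


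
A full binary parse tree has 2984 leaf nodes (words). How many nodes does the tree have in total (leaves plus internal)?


Leaf nodes (terminals): 2984
Internal nodes = n - 1 = 2984 - 1 = 2983
Total = leaves + internal = 2984 + 2983 = 5967

5967


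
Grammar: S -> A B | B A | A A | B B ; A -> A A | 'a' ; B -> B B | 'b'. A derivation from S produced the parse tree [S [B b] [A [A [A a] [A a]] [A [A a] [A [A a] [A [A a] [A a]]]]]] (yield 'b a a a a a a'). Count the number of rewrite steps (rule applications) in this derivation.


Every bracketed nonterminal node [X ...] in the tree is produced by exactly one rule application.
Reading the tree off as a leftmost derivation:
  Step 1: S  =>  B A   (applied S -> B A)
  Step 2: B A  =>  b A   (applied B -> b)
  Step 3: b A  =>  b A A   (applied A -> A A)
  Step 4: b A A  =>  b A A A   (applied A -> A A)
  Step 5: b A A A  =>  b a A A   (applied A -> a)
  Step 6: b a A A  =>  b a a A   (applied A -> a)
  Step 7: b a a A  =>  b a a A A   (applied A -> A A)
  Step 8: b a a A A  =>  b a a a A   (applied A -> a)
  Step 9: b a a a A  =>  b a a a A A   (applied A -> A A)
  Step 10: b a a a A A  =>  b a a a a A   (applied A -> a)
  Step 11: b a a a a A  =>  b a a a a A A   (applied A -> A A)
  Step 12: b a a a a A A  =>  b a a a a a A   (applied A -> a)
  Step 13: b a a a a a A  =>  b a a a a a a   (applied A -> a)
Final yield: b a a a a a a
Total rewrite steps: 13

13


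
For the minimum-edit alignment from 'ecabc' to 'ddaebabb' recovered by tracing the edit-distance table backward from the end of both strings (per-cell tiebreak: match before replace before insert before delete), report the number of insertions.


Edit distance = 5. Backtracking from cell (5, 8) with preference match > replace > insert > delete,
then listing the resulting alignment 'ecabc' -> 'ddaebabb' left to right:
  Step 1: insert 'd' [insertion #1]
  Step 2: insert 'd' [insertion #2]
  Step 3: insert 'a' [insertion #3]
  Step 4: keep 'e'
  Step 5: replace c->b
  Step 6: keep 'a'
  Step 7: keep 'b'
  Step 8: replace c->b
Total insertions: 3

3


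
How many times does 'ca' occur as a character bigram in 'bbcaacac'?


Scanning 'bbcaacac' for bigram 'ca':
  Position 0: 'bb' -> no
  Position 1: 'bc' -> no
  Position 2: 'ca' -> MATCH
  Position 3: 'aa' -> no
  Position 4: 'ac' -> no
  Position 5: 'ca' -> MATCH
  Position 6: 'ac' -> no
Total matches: 2

2


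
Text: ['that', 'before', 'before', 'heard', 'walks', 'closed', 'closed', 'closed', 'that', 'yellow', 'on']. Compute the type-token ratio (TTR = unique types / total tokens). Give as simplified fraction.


Tokens: 11
Unique types: ('before', 'closed', 'heard', 'on', 'that', 'walks', 'yellow') = 7
TTR = 7/11
Already in lowest terms.

7/11


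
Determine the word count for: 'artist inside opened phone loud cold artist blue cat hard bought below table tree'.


Counting words by splitting on spaces:
  Word 1: 'artist'
  Word 2: 'inside'
  Word 3: 'opened'
  Word 4: 'phone'
  Word 5: 'loud'
  Word 6: 'cold'
  Word 7: 'artist'
  Word 8: 'blue'
  Word 9: 'cat'
  Word 10: 'hard'
  Word 11: 'bought'
  Word 12: 'below'
  Word 13: 'table'
  Word 14: 'tree'
Total words: 14

14


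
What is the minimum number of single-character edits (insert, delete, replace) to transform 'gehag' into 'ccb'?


Building DP table for s1='gehag' (len 5) and s2='ccb' (len 3):
       c  c  b
    0  1  2  3
  g 1  1  2  3
  e 2  2  2  3
  h 3  3  3  3
  a 4  4  4  4
  g 5  5  5  5
Edit distance = dp[5][3] = 5

5


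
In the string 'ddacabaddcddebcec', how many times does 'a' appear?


Scanning 'ddacabaddcddebcec' for 'a':
  Position 2: 'a' -> MATCH (count: 1)
  Position 4: 'a' -> MATCH (count: 2)
  Position 6: 'a' -> MATCH (count: 3)
Total occurrences of 'a': 3

3


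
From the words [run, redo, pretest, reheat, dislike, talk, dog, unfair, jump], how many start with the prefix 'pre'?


Checking each word for prefix 'pre':
  'run' -> no (count: 0)
  'redo' -> no (count: 0)
  'pretest' -> YES, starts with 'pre' (count: 1)
  'reheat' -> no (count: 1)
  'dislike' -> no (count: 1)
  'talk' -> no (count: 1)
  'dog' -> no (count: 1)
  'unfair' -> no (count: 1)
  'jump' -> no (count: 1)
Total with prefix 'pre': 1

1


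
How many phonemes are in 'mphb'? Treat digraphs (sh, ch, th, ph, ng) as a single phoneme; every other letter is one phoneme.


Parsing 'mphb' greedily, digraphs first:
  'm' -> consonant phoneme (phonemes so far: 1)
  'ph' -> digraph (1 consonant phoneme) (phonemes so far: 2)
  'b' -> consonant phoneme (phonemes so far: 3)
Total phonemes: 3

3


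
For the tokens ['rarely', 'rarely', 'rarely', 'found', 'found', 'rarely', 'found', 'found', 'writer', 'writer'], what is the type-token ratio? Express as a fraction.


Tokens: 10
Unique types: ('found', 'rarely', 'writer') = 3
TTR = 3/10
Already in lowest terms.

3/10
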